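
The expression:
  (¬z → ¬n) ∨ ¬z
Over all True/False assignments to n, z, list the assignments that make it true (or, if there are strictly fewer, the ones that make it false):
is always true.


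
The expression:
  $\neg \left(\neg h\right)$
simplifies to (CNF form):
$h$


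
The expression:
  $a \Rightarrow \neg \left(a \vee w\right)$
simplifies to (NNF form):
$\neg a$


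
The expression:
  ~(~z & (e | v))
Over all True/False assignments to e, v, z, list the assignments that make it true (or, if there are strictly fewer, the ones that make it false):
is false only for:
  e=False, v=True, z=False;
  e=True, v=False, z=False;
  e=True, v=True, z=False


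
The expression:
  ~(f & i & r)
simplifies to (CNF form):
~f | ~i | ~r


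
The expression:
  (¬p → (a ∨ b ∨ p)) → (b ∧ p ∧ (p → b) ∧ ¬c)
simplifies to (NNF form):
(b ∧ p ∧ ¬c) ∨ (¬a ∧ ¬b ∧ ¬p)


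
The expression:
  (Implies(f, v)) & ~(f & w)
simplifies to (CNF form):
(v | ~f) & (~f | ~w)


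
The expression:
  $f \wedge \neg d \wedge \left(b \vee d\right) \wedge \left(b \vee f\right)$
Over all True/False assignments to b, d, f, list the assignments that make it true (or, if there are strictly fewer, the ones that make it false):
is true only for:
  b=True, d=False, f=True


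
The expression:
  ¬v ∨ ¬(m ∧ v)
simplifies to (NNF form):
¬m ∨ ¬v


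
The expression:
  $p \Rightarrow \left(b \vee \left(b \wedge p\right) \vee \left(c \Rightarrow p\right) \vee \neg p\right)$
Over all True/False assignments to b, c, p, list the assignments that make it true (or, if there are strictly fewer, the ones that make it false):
is always true.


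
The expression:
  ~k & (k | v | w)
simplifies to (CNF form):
~k & (v | w)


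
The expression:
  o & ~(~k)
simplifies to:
k & o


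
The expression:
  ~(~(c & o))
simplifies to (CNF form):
c & o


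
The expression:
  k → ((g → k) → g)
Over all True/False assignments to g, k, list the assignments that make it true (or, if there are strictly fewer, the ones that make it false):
is false only for:
  g=False, k=True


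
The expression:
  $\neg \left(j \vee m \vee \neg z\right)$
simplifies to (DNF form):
$z \wedge \neg j \wedge \neg m$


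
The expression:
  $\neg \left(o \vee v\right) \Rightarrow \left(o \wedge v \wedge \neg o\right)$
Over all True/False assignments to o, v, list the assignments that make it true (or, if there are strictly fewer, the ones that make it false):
is false only for:
  o=False, v=False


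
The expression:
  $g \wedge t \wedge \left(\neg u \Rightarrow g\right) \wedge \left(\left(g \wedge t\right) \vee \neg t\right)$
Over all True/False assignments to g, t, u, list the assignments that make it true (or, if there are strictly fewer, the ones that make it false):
is true only for:
  g=True, t=True, u=False;
  g=True, t=True, u=True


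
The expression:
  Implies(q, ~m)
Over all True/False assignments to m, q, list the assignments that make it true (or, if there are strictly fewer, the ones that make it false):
is false only for:
  m=True, q=True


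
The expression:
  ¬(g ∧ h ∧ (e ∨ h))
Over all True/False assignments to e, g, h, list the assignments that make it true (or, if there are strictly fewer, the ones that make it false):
is false only for:
  e=False, g=True, h=True;
  e=True, g=True, h=True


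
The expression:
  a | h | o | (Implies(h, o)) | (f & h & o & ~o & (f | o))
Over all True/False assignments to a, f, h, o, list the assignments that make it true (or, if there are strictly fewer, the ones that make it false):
is always true.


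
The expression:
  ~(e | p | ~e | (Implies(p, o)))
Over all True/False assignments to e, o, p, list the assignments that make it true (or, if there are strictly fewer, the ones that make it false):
is never true.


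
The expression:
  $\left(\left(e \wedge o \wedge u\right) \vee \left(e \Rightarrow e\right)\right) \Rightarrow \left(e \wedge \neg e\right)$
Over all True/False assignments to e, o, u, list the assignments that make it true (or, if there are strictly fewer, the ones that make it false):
is never true.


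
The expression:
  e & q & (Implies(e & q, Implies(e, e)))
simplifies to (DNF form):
e & q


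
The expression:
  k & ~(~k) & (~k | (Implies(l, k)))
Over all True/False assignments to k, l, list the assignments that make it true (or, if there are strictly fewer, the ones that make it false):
is true only for:
  k=True, l=False;
  k=True, l=True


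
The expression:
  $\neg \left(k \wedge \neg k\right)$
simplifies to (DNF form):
$\text{True}$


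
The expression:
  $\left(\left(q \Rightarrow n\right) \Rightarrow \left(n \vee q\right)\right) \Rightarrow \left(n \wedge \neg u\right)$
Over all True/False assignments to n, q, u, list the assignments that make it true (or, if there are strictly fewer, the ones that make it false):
is true only for:
  n=False, q=False, u=False;
  n=False, q=False, u=True;
  n=True, q=False, u=False;
  n=True, q=True, u=False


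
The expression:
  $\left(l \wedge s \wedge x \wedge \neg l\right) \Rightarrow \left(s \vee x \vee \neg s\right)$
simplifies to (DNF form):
$\text{True}$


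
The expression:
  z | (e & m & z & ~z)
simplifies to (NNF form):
z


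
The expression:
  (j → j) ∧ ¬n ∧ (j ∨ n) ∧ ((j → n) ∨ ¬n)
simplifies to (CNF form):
j ∧ ¬n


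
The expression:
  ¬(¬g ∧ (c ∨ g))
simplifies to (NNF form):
g ∨ ¬c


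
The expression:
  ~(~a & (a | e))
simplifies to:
a | ~e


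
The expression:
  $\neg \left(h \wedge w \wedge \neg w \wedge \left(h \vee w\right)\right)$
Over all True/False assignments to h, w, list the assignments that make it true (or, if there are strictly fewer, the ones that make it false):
is always true.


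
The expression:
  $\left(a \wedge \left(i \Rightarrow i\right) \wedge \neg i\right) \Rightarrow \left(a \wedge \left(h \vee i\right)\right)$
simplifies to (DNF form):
$h \vee i \vee \neg a$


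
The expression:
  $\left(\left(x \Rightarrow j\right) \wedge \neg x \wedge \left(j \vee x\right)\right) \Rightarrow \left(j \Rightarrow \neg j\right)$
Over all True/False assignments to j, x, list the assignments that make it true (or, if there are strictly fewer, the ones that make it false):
is false only for:
  j=True, x=False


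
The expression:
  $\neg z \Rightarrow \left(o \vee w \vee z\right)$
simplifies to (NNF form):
$o \vee w \vee z$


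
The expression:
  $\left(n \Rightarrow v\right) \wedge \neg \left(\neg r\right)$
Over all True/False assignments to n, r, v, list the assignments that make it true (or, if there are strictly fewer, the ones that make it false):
is true only for:
  n=False, r=True, v=False;
  n=False, r=True, v=True;
  n=True, r=True, v=True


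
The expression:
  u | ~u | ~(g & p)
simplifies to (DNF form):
True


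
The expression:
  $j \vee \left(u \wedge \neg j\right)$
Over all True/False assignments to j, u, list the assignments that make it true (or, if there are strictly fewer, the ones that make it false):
is false only for:
  j=False, u=False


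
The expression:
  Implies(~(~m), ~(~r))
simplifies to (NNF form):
r | ~m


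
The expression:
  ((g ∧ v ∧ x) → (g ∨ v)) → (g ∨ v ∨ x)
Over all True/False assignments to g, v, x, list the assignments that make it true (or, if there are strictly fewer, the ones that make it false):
is false only for:
  g=False, v=False, x=False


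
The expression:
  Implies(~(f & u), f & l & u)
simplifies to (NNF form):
f & u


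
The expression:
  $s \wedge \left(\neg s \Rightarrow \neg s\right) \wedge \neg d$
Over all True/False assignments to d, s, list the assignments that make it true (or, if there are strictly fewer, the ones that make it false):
is true only for:
  d=False, s=True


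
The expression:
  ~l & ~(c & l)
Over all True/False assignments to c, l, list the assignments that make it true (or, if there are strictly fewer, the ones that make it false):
is true only for:
  c=False, l=False;
  c=True, l=False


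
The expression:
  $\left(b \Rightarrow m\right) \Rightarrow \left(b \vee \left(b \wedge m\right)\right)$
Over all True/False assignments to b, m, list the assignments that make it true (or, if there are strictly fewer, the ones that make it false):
is true only for:
  b=True, m=False;
  b=True, m=True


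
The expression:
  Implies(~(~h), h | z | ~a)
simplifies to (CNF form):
True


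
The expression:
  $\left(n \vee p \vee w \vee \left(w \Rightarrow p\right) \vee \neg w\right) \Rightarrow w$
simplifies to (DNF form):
$w$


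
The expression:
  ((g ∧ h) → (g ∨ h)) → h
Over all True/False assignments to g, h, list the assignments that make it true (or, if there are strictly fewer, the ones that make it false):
is true only for:
  g=False, h=True;
  g=True, h=True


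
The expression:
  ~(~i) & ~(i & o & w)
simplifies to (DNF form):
(i & ~o) | (i & ~w)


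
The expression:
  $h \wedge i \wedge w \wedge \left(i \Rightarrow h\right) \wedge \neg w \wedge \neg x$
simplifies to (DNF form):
$\text{False}$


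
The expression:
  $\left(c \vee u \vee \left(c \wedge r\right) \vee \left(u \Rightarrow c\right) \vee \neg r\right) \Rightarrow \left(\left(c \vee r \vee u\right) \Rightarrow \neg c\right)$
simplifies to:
$\neg c$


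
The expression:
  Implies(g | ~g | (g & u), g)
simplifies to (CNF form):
g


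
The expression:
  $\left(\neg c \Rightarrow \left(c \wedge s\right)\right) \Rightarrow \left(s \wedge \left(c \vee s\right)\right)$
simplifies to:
$s \vee \neg c$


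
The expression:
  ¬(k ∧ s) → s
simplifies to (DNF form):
s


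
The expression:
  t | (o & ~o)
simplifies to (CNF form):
t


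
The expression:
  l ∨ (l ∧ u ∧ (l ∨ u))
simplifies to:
l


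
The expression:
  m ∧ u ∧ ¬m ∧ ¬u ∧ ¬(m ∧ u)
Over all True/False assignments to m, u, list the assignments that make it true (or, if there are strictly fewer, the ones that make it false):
is never true.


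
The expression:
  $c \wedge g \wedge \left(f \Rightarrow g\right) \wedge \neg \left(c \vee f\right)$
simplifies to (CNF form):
$\text{False}$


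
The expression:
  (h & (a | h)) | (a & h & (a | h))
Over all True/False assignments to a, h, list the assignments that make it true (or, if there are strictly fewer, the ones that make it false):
is true only for:
  a=False, h=True;
  a=True, h=True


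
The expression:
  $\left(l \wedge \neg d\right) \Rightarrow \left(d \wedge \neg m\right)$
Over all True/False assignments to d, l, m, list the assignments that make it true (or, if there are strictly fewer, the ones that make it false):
is false only for:
  d=False, l=True, m=False;
  d=False, l=True, m=True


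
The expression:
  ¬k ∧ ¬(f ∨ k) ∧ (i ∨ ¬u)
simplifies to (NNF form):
¬f ∧ ¬k ∧ (i ∨ ¬u)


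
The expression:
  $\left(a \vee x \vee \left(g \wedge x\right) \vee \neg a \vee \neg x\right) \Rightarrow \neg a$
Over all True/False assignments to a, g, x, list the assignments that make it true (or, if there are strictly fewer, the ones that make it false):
is true only for:
  a=False, g=False, x=False;
  a=False, g=False, x=True;
  a=False, g=True, x=False;
  a=False, g=True, x=True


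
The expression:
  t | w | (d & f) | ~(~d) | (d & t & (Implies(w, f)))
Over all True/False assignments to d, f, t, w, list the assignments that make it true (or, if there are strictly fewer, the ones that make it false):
is false only for:
  d=False, f=False, t=False, w=False;
  d=False, f=True, t=False, w=False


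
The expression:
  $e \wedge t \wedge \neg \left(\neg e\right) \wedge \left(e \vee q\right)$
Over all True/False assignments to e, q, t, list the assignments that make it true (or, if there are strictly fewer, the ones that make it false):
is true only for:
  e=True, q=False, t=True;
  e=True, q=True, t=True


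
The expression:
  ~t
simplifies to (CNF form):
~t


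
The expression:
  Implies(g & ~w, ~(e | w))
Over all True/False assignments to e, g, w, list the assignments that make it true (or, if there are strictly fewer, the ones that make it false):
is false only for:
  e=True, g=True, w=False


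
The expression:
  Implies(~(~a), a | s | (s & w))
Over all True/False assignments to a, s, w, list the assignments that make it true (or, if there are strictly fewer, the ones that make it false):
is always true.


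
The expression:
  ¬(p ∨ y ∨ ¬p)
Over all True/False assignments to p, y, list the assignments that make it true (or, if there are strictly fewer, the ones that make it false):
is never true.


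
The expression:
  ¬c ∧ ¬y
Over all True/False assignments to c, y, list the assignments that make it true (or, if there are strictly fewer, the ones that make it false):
is true only for:
  c=False, y=False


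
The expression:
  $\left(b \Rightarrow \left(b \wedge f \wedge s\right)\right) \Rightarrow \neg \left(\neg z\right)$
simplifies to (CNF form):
$\left(b \vee z\right) \wedge \left(z \vee \neg f \vee \neg s\right)$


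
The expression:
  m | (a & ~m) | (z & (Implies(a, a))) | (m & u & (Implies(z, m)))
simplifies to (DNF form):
a | m | z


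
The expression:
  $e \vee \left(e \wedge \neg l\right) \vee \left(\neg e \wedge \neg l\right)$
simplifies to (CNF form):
$e \vee \neg l$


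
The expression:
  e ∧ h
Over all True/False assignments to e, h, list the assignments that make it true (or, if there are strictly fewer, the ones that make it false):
is true only for:
  e=True, h=True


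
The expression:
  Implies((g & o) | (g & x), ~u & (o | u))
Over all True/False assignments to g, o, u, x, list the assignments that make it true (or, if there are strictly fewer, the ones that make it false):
is false only for:
  g=True, o=False, u=False, x=True;
  g=True, o=False, u=True, x=True;
  g=True, o=True, u=True, x=False;
  g=True, o=True, u=True, x=True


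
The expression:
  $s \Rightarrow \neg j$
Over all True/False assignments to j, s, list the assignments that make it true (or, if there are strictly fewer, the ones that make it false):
is false only for:
  j=True, s=True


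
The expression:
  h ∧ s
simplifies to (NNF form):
h ∧ s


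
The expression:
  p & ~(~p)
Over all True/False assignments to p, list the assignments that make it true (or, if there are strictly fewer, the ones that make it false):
is true only for:
  p=True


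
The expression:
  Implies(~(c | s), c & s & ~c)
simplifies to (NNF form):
c | s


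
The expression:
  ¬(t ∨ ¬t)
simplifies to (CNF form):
False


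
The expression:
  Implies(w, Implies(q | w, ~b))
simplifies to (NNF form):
~b | ~w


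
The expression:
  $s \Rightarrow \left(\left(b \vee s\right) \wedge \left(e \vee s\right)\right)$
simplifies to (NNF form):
$\text{True}$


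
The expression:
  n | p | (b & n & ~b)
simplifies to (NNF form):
n | p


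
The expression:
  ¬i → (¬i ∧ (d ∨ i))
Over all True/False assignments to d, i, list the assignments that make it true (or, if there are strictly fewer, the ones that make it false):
is false only for:
  d=False, i=False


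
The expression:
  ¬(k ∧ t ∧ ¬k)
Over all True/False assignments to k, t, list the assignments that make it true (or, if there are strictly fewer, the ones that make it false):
is always true.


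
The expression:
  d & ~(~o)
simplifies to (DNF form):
d & o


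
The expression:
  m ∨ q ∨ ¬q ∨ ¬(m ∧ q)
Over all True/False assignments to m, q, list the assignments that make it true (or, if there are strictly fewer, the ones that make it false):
is always true.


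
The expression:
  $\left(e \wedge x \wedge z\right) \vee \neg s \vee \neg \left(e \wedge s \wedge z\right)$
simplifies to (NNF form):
$x \vee \neg e \vee \neg s \vee \neg z$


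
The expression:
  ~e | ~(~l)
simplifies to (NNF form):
l | ~e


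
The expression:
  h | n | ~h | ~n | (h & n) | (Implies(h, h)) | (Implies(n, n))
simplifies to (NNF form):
True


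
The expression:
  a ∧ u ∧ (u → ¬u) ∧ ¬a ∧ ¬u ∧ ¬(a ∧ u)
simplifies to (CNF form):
False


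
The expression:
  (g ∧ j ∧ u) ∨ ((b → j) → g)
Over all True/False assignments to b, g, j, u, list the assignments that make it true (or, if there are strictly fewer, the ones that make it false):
is false only for:
  b=False, g=False, j=False, u=False;
  b=False, g=False, j=False, u=True;
  b=False, g=False, j=True, u=False;
  b=False, g=False, j=True, u=True;
  b=True, g=False, j=True, u=False;
  b=True, g=False, j=True, u=True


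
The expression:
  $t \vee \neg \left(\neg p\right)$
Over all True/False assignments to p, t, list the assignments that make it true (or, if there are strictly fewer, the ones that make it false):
is false only for:
  p=False, t=False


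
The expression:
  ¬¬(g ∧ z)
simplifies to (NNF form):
g ∧ z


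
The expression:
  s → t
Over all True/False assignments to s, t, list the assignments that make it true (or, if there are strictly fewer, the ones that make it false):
is false only for:
  s=True, t=False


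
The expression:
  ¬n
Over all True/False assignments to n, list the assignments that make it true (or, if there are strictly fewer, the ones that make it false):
is true only for:
  n=False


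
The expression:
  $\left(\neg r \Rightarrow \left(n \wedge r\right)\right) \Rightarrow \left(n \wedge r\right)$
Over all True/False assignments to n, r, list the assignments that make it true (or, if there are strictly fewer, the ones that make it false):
is false only for:
  n=False, r=True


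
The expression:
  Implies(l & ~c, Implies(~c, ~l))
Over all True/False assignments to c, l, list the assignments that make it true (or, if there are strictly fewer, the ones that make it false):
is false only for:
  c=False, l=True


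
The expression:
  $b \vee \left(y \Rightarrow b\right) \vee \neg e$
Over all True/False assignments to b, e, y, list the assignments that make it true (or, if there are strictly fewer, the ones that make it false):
is false only for:
  b=False, e=True, y=True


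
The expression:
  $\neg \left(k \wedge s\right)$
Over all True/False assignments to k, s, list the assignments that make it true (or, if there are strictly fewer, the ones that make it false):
is false only for:
  k=True, s=True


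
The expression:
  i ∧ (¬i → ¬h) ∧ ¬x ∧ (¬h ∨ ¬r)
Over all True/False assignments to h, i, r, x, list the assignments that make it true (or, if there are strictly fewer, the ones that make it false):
is true only for:
  h=False, i=True, r=False, x=False;
  h=False, i=True, r=True, x=False;
  h=True, i=True, r=False, x=False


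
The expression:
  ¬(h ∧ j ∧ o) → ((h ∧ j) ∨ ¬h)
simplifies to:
j ∨ ¬h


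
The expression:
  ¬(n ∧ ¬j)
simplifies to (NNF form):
j ∨ ¬n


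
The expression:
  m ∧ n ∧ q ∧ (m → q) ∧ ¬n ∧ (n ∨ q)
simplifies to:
False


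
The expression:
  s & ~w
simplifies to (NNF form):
s & ~w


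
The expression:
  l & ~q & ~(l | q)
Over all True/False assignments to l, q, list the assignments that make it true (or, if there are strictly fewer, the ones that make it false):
is never true.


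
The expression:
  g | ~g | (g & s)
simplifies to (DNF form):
True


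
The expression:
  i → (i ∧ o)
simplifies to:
o ∨ ¬i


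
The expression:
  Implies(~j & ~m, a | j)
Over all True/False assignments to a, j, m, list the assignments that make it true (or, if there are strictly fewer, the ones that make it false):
is false only for:
  a=False, j=False, m=False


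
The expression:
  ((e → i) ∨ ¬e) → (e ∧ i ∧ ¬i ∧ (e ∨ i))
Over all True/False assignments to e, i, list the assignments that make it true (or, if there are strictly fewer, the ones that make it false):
is true only for:
  e=True, i=False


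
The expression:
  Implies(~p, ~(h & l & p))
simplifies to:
True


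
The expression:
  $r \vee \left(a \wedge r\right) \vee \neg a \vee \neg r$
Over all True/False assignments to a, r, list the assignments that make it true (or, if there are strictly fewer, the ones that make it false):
is always true.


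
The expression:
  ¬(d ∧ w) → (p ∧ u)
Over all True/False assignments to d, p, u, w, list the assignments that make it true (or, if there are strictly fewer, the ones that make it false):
is true only for:
  d=False, p=True, u=True, w=False;
  d=False, p=True, u=True, w=True;
  d=True, p=False, u=False, w=True;
  d=True, p=False, u=True, w=True;
  d=True, p=True, u=False, w=True;
  d=True, p=True, u=True, w=False;
  d=True, p=True, u=True, w=True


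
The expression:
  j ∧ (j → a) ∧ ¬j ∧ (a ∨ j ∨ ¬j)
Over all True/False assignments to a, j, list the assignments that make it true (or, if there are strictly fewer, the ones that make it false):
is never true.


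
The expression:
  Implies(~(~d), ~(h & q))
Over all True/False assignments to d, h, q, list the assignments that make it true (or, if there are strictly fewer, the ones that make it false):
is false only for:
  d=True, h=True, q=True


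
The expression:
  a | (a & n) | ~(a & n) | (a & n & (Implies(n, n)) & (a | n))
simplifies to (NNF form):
True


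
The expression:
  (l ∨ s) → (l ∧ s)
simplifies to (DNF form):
(l ∧ s) ∨ (¬l ∧ ¬s)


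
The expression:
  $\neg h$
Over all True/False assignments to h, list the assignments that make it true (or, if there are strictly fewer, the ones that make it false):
is true only for:
  h=False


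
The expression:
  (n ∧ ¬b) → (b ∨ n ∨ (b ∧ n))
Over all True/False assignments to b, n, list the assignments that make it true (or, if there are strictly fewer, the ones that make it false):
is always true.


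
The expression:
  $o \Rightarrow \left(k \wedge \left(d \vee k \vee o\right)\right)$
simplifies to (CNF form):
$k \vee \neg o$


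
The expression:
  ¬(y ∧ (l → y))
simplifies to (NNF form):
¬y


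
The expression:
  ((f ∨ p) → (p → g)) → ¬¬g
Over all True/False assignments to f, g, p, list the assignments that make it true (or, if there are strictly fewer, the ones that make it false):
is false only for:
  f=False, g=False, p=False;
  f=True, g=False, p=False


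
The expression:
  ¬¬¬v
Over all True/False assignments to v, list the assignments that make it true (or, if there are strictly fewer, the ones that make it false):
is true only for:
  v=False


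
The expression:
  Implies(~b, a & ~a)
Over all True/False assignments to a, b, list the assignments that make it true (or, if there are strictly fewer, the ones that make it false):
is true only for:
  a=False, b=True;
  a=True, b=True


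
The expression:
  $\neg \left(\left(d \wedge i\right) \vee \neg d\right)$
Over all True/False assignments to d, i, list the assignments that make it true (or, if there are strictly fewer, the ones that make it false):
is true only for:
  d=True, i=False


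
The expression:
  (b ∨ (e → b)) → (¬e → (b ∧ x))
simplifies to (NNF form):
e ∨ (b ∧ x)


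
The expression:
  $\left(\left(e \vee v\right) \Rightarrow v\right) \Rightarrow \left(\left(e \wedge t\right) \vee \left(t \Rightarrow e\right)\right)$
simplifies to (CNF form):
$e \vee \neg t$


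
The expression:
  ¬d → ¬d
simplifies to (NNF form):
True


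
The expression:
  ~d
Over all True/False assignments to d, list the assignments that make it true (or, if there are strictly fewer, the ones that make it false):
is true only for:
  d=False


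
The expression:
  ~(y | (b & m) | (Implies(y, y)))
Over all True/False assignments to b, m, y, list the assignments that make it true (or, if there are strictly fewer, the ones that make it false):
is never true.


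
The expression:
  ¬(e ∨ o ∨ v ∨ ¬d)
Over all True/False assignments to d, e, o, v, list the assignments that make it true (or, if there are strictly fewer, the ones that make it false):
is true only for:
  d=True, e=False, o=False, v=False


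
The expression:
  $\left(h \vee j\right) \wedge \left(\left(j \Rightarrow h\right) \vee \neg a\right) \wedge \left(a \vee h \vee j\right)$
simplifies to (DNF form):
$h \vee \left(j \wedge \neg a\right)$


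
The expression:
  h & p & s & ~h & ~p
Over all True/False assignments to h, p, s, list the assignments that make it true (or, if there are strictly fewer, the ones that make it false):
is never true.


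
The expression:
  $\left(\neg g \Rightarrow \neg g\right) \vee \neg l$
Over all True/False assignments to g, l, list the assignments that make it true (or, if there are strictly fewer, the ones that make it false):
is always true.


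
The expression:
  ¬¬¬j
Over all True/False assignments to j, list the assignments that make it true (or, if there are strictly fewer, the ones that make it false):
is true only for:
  j=False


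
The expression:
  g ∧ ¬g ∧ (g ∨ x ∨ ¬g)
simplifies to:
False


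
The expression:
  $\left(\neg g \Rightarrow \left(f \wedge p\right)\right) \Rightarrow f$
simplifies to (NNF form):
$f \vee \neg g$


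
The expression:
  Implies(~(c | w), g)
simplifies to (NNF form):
c | g | w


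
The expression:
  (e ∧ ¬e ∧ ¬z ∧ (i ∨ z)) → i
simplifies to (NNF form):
True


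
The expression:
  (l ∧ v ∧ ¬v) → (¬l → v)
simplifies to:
True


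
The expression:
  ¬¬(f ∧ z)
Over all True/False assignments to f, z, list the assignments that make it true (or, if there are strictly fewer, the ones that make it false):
is true only for:
  f=True, z=True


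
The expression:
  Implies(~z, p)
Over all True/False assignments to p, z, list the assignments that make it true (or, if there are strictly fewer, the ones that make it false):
is false only for:
  p=False, z=False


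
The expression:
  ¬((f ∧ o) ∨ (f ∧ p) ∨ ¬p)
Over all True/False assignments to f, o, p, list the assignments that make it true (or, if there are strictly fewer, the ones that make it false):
is true only for:
  f=False, o=False, p=True;
  f=False, o=True, p=True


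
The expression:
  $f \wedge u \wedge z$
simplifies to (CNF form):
$f \wedge u \wedge z$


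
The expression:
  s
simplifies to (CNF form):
s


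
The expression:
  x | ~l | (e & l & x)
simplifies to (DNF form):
x | ~l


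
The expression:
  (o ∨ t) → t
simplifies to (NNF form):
t ∨ ¬o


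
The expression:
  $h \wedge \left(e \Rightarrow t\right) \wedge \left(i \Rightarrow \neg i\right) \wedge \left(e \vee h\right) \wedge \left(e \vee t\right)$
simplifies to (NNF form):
$h \wedge t \wedge \neg i$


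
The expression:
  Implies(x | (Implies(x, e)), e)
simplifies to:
e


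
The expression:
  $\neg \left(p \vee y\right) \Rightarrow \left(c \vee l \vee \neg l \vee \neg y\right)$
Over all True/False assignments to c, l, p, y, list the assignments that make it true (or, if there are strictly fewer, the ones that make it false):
is always true.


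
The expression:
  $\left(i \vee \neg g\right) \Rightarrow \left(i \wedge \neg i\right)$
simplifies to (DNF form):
$g \wedge \neg i$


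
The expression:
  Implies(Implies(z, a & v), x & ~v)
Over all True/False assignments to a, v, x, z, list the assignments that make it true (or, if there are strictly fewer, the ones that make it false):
is true only for:
  a=False, v=False, x=False, z=True;
  a=False, v=False, x=True, z=False;
  a=False, v=False, x=True, z=True;
  a=False, v=True, x=False, z=True;
  a=False, v=True, x=True, z=True;
  a=True, v=False, x=False, z=True;
  a=True, v=False, x=True, z=False;
  a=True, v=False, x=True, z=True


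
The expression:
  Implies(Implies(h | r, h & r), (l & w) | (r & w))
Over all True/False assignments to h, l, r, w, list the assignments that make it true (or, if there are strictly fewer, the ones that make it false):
is false only for:
  h=False, l=False, r=False, w=False;
  h=False, l=False, r=False, w=True;
  h=False, l=True, r=False, w=False;
  h=True, l=False, r=True, w=False;
  h=True, l=True, r=True, w=False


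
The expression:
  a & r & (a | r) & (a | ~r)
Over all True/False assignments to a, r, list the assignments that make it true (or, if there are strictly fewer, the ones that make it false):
is true only for:
  a=True, r=True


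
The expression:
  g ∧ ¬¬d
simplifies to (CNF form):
d ∧ g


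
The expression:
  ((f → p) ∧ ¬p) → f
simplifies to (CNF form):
f ∨ p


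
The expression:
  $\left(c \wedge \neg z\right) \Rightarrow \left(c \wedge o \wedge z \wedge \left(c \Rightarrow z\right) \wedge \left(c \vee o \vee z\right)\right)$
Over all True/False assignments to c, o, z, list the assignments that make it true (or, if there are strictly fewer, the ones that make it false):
is false only for:
  c=True, o=False, z=False;
  c=True, o=True, z=False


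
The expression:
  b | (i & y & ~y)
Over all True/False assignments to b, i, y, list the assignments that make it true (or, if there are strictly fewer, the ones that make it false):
is true only for:
  b=True, i=False, y=False;
  b=True, i=False, y=True;
  b=True, i=True, y=False;
  b=True, i=True, y=True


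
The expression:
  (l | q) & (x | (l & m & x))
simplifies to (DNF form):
(l & x) | (q & x)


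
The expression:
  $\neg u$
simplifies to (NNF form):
$\neg u$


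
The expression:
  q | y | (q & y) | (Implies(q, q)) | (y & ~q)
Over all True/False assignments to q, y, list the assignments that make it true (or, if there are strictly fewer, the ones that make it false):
is always true.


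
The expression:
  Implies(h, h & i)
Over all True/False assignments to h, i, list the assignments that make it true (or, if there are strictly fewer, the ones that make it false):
is false only for:
  h=True, i=False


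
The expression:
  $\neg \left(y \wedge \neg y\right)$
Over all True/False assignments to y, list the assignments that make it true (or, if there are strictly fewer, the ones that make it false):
is always true.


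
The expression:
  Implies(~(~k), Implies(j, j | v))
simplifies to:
True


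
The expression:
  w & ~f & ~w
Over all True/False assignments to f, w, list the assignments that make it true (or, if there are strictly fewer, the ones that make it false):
is never true.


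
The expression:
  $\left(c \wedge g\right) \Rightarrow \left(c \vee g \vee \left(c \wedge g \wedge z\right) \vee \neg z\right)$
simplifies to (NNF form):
$\text{True}$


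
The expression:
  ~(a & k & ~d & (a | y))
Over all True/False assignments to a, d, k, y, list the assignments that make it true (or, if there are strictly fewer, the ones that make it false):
is false only for:
  a=True, d=False, k=True, y=False;
  a=True, d=False, k=True, y=True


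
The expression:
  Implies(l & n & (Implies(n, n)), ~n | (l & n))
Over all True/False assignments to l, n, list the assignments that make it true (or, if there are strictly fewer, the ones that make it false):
is always true.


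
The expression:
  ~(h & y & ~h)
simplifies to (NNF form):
True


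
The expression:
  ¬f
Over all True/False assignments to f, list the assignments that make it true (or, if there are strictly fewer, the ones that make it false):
is true only for:
  f=False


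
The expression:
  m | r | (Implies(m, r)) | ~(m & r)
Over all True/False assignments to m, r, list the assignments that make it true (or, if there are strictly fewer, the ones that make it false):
is always true.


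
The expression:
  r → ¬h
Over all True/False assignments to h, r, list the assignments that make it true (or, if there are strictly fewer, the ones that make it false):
is false only for:
  h=True, r=True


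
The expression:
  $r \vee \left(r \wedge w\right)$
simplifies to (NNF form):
$r$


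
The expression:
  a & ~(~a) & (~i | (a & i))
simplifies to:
a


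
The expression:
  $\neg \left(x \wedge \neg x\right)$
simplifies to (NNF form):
$\text{True}$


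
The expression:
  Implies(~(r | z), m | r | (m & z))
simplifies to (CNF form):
m | r | z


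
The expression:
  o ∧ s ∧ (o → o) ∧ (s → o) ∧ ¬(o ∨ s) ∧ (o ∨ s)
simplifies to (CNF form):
False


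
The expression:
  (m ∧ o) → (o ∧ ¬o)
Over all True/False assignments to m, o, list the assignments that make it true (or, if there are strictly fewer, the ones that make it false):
is false only for:
  m=True, o=True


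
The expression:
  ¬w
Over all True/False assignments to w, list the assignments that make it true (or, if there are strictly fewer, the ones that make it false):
is true only for:
  w=False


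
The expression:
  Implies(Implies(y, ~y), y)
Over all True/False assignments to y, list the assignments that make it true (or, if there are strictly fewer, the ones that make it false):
is true only for:
  y=True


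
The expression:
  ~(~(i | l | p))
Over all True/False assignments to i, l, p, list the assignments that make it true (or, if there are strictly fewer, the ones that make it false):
is false only for:
  i=False, l=False, p=False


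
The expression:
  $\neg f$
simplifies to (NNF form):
$\neg f$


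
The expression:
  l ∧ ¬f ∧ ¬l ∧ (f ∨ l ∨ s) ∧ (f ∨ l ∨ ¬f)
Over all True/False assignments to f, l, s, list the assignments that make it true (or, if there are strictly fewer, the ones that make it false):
is never true.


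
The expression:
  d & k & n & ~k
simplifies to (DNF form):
False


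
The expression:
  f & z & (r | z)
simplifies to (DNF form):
f & z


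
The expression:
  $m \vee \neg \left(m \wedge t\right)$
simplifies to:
$\text{True}$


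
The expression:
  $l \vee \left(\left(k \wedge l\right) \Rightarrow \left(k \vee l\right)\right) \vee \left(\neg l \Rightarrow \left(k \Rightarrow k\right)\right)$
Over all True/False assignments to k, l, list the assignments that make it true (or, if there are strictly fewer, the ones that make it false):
is always true.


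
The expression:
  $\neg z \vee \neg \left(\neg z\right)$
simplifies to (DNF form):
$\text{True}$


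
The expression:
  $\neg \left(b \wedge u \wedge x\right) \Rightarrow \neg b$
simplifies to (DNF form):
$\left(u \wedge x\right) \vee \neg b$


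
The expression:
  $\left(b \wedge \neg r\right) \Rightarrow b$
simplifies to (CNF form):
$\text{True}$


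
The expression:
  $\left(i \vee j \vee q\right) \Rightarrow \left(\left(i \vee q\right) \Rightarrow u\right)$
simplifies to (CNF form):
$\left(u \vee \neg i\right) \wedge \left(u \vee \neg q\right)$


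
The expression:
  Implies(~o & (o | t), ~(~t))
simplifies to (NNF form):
True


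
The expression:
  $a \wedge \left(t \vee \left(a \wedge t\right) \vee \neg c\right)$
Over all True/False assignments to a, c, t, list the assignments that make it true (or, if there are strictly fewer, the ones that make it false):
is true only for:
  a=True, c=False, t=False;
  a=True, c=False, t=True;
  a=True, c=True, t=True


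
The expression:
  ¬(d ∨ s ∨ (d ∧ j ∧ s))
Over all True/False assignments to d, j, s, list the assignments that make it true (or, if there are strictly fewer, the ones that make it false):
is true only for:
  d=False, j=False, s=False;
  d=False, j=True, s=False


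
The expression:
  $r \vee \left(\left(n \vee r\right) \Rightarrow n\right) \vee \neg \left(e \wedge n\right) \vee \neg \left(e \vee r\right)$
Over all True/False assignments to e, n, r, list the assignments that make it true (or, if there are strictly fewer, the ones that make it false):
is always true.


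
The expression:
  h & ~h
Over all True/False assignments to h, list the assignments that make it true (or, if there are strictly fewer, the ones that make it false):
is never true.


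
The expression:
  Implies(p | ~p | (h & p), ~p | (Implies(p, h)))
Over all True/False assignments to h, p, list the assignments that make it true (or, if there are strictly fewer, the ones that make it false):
is false only for:
  h=False, p=True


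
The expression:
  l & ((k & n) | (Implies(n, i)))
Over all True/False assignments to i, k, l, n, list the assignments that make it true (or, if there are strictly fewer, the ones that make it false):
is true only for:
  i=False, k=False, l=True, n=False;
  i=False, k=True, l=True, n=False;
  i=False, k=True, l=True, n=True;
  i=True, k=False, l=True, n=False;
  i=True, k=False, l=True, n=True;
  i=True, k=True, l=True, n=False;
  i=True, k=True, l=True, n=True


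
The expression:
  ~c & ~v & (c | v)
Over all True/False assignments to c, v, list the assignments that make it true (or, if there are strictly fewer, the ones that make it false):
is never true.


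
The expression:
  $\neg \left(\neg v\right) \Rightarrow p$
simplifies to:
$p \vee \neg v$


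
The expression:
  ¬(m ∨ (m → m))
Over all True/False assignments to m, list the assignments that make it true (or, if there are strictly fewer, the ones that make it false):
is never true.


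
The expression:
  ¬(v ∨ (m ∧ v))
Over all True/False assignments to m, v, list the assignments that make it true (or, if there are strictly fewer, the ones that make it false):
is true only for:
  m=False, v=False;
  m=True, v=False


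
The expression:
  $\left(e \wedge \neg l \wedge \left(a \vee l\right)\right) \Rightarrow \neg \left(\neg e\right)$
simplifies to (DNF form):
$\text{True}$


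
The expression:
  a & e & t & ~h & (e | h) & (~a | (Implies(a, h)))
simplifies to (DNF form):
False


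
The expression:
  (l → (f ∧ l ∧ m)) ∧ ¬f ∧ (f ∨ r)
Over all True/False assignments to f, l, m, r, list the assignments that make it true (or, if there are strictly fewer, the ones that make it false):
is true only for:
  f=False, l=False, m=False, r=True;
  f=False, l=False, m=True, r=True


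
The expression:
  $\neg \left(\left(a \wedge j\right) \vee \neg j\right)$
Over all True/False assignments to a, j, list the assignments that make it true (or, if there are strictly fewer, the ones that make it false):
is true only for:
  a=False, j=True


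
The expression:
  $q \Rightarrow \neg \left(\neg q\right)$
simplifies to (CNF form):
$\text{True}$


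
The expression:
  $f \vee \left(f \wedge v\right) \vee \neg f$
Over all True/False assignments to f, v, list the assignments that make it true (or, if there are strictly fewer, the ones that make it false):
is always true.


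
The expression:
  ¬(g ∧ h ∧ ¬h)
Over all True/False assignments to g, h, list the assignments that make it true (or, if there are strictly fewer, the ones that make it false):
is always true.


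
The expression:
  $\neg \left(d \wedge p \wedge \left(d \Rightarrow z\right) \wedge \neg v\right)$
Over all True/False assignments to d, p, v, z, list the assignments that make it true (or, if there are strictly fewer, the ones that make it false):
is false only for:
  d=True, p=True, v=False, z=True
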